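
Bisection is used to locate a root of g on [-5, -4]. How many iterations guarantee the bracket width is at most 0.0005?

11

Width after n steps is 1/2^n. Need 2^n ≥ 1/0.0005 = 2000.
2^10 = 1024 < 2000 ≤ 2^11 = 2048, so n = 11.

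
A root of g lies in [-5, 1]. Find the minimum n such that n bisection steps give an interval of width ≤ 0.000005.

21

Width after n steps is 6/2^n. Need 2^n ≥ 6/0.000005 = 1200000.
2^20 = 1048576 < 1200000 ≤ 2^21 = 2097152, so n = 21.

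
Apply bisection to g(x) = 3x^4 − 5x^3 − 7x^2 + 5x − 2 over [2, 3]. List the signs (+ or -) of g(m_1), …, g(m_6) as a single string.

+--++-

midpoint 2.5: g = 5.8125 > 0 → [2, 2.5]
midpoint 2.25: g = -6.253906 < 0 → [2.25, 2.5]
midpoint 2.375: g = -1.141846 < 0 → [2.375, 2.5]
midpoint 2.4375: g = 2.0877 > 0 → [2.375, 2.4375]
midpoint 2.40625: g = 0.4132 > 0 → [2.375, 2.40625]
midpoint 2.390625: g = -0.379 < 0 → [2.390625, 2.40625]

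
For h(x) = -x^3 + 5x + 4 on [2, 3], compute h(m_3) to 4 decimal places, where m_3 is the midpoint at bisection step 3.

x = 2.5 gives h = 0.875, positive; keep [2.5, 3]
x = 2.75 gives h = -3.046875, negative; keep [2.5, 2.75]
x = 2.625 gives h = -0.962891, negative; keep [2.5, 2.625]

-0.9629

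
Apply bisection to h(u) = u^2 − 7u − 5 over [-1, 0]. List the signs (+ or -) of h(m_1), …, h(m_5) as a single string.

-+-++

midpoint -0.5: h = -1.25 < 0 → [-1, -0.5]
midpoint -0.75: h = 0.8125 > 0 → [-0.75, -0.5]
midpoint -0.625: h = -0.234375 < 0 → [-0.75, -0.625]
midpoint -0.6875: h = 0.2852 > 0 → [-0.6875, -0.625]
midpoint -0.65625: h = 0.0244 > 0 → [-0.65625, -0.625]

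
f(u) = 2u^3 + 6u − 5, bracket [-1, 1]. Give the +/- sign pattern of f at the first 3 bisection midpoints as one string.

--+

u = 0 gives f = -5, negative; keep [0, 1]
u = 0.5 gives f = -1.75, negative; keep [0.5, 1]
u = 0.75 gives f = 0.34375, positive; keep [0.5, 0.75]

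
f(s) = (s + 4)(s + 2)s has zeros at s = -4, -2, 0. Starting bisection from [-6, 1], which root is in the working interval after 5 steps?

f(-2.5) = 1.875 > 0, so the root lies in [-6, -2.5]
f(-4.25) = -2.390625 < 0, so the root lies in [-4.25, -2.5]
f(-3.375) = 2.900391 > 0, so the root lies in [-4.25, -3.375]
f(-3.8125) = 1.2957 > 0, so the root lies in [-4.25, -3.8125]
f(-4.03125) = -0.2559 < 0, so the root lies in [-4.03125, -3.8125]

-4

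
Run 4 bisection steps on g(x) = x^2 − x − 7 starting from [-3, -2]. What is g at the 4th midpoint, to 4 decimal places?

-0.0273

m = -2.5, g(m) = 1.75 (+); new bracket [-2.5, -2]
m = -2.25, g(m) = 0.3125 (+); new bracket [-2.25, -2]
m = -2.125, g(m) = -0.359375 (−); new bracket [-2.25, -2.125]
m = -2.1875, g(m) = -0.0273 (−); new bracket [-2.25, -2.1875]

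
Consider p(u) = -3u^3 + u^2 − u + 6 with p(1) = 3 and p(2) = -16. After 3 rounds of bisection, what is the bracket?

[1.25, 1.375]

midpoint 1.5: p = -3.375 < 0 → [1, 1.5]
midpoint 1.25: p = 0.453125 > 0 → [1.25, 1.5]
midpoint 1.375: p = -1.283203 < 0 → [1.25, 1.375]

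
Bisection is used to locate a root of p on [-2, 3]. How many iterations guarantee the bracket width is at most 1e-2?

Width after n steps is 5/2^n. Need 2^n ≥ 5/1e-2 = 500.
2^8 = 256 < 500 ≤ 2^9 = 512, so n = 9.

9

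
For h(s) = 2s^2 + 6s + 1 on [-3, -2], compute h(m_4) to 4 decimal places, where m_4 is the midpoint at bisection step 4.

m = -2.5, h(m) = -1.5 (−); new bracket [-3, -2.5]
m = -2.75, h(m) = -0.375 (−); new bracket [-3, -2.75]
m = -2.875, h(m) = 0.28125 (+); new bracket [-2.875, -2.75]
m = -2.8125, h(m) = -0.0547 (−); new bracket [-2.875, -2.8125]

-0.0547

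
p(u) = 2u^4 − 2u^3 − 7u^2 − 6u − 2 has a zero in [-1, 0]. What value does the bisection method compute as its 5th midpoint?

midpoint -0.5: p = -0.375 < 0 → [-1, -0.5]
midpoint -0.75: p = 0.039062 > 0 → [-0.75, -0.5]
midpoint -0.625: p = -0.190918 < 0 → [-0.75, -0.625]
midpoint -0.6875: p = -0.0869 < 0 → [-0.75, -0.6875]
midpoint -0.71875: p = -0.0273 < 0 → [-0.75, -0.71875]

-0.71875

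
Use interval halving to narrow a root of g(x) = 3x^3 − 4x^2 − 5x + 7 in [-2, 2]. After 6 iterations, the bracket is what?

m = 0, g(m) = 7 (+); new bracket [-2, 0]
m = -1, g(m) = 5 (+); new bracket [-2, -1]
m = -1.5, g(m) = -4.625 (−); new bracket [-1.5, -1]
m = -1.25, g(m) = 1.1406 (+); new bracket [-1.5, -1.25]
m = -1.375, g(m) = -1.4863 (−); new bracket [-1.375, -1.25]
m = -1.3125, g(m) = -0.1111 (−); new bracket [-1.3125, -1.25]

[-1.3125, -1.25]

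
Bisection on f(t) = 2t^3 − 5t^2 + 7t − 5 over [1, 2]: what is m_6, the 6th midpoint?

1.296875

f(1.5) = 1 > 0, so the root lies in [1, 1.5]
f(1.25) = -0.15625 < 0, so the root lies in [1.25, 1.5]
f(1.375) = 0.371094 > 0, so the root lies in [1.25, 1.375]
f(1.3125) = 0.0962 > 0, so the root lies in [1.25, 1.3125]
f(1.28125) = -0.0327 < 0, so the root lies in [1.28125, 1.3125]
f(1.296875) = 0.0311 > 0, so the root lies in [1.28125, 1.296875]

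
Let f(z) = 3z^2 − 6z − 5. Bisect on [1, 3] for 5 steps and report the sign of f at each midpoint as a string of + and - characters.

m = 2, f(m) = -5 (−); new bracket [2, 3]
m = 2.5, f(m) = -1.25 (−); new bracket [2.5, 3]
m = 2.75, f(m) = 1.1875 (+); new bracket [2.5, 2.75]
m = 2.625, f(m) = -0.0781 (−); new bracket [2.625, 2.75]
m = 2.6875, f(m) = 0.543 (+); new bracket [2.625, 2.6875]

--+-+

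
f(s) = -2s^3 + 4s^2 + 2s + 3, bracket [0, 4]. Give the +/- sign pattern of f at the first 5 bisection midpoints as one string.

+-+--

midpoint 2: f = 7 > 0 → [2, 4]
midpoint 3: f = -9 < 0 → [2, 3]
midpoint 2.5: f = 1.75 > 0 → [2.5, 3]
midpoint 2.75: f = -2.8438 < 0 → [2.5, 2.75]
midpoint 2.625: f = -0.3633 < 0 → [2.5, 2.625]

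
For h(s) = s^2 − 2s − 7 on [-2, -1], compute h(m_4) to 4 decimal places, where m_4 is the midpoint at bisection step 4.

midpoint -1.5: h = -1.75 < 0 → [-2, -1.5]
midpoint -1.75: h = -0.4375 < 0 → [-2, -1.75]
midpoint -1.875: h = 0.265625 > 0 → [-1.875, -1.75]
midpoint -1.8125: h = -0.0898 < 0 → [-1.875, -1.8125]

-0.0898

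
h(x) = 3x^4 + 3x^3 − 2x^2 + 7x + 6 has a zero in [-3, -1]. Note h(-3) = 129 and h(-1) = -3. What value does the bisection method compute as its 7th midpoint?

x = -2 gives h = 8, positive; keep [-2, -1]
x = -1.5 gives h = -3.9375, negative; keep [-2, -1.5]
x = -1.75 gives h = -0.316406, negative; keep [-2, -1.75]
x = -1.875 gives h = 3.1472, positive; keep [-1.875, -1.75]
x = -1.8125 gives h = 1.2559, positive; keep [-1.8125, -1.75]
x = -1.78125 gives h = 0.4316, positive; keep [-1.78125, -1.75]
x = -1.765625 gives h = 0.0483, positive; keep [-1.765625, -1.75]

-1.765625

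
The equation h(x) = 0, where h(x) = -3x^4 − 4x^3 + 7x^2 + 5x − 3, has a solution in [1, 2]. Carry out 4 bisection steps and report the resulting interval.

[1.1875, 1.25]

x = 1.5 gives h = -8.4375, negative; keep [1, 1.5]
x = 1.25 gives h = -0.949219, negative; keep [1, 1.25]
x = 1.125 gives h = 0.983643, positive; keep [1.125, 1.25]
x = 1.1875 gives h = 0.1447, positive; keep [1.1875, 1.25]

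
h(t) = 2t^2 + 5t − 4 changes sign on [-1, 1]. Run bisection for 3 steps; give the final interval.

h(0) = -4 < 0, so the root lies in [0, 1]
h(0.5) = -1 < 0, so the root lies in [0.5, 1]
h(0.75) = 0.875 > 0, so the root lies in [0.5, 0.75]

[0.5, 0.75]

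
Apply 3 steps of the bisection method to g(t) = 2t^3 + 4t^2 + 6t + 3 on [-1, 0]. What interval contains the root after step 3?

[-0.75, -0.625]

m = -0.5, g(m) = 0.75 (+); new bracket [-1, -0.5]
m = -0.75, g(m) = -0.09375 (−); new bracket [-0.75, -0.5]
m = -0.625, g(m) = 0.324219 (+); new bracket [-0.75, -0.625]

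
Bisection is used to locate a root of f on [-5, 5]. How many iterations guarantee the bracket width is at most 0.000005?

21

Width after n steps is 10/2^n. Need 2^n ≥ 10/0.000005 = 2000000.
2^20 = 1048576 < 2000000 ≤ 2^21 = 2097152, so n = 21.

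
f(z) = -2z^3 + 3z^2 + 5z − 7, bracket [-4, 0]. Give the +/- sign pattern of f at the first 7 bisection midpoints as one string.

+--+++-

z = -2 gives f = 11, positive; keep [-2, 0]
z = -1 gives f = -7, negative; keep [-2, -1]
z = -1.5 gives f = -1, negative; keep [-2, -1.5]
z = -1.75 gives f = 4.1562, positive; keep [-1.75, -1.5]
z = -1.625 gives f = 1.3789, positive; keep [-1.625, -1.5]
z = -1.5625 gives f = 0.1411, positive; keep [-1.5625, -1.5]
z = -1.53125 gives f = -0.4413, negative; keep [-1.5625, -1.53125]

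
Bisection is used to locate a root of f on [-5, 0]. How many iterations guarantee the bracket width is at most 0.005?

Width after n steps is 5/2^n. Need 2^n ≥ 5/0.005 = 1000.
2^9 = 512 < 1000 ≤ 2^10 = 1024, so n = 10.

10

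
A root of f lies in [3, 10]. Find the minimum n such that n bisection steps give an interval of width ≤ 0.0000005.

24

Width after n steps is 7/2^n. Need 2^n ≥ 7/0.0000005 = 14000000.
2^23 = 8388608 < 14000000 ≤ 2^24 = 16777216, so n = 24.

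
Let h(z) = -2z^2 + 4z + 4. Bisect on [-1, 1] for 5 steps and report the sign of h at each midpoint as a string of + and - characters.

h(0) = 4 > 0, so the root lies in [-1, 0]
h(-0.5) = 1.5 > 0, so the root lies in [-1, -0.5]
h(-0.75) = -0.125 < 0, so the root lies in [-0.75, -0.5]
h(-0.625) = 0.7188 > 0, so the root lies in [-0.75, -0.625]
h(-0.6875) = 0.3047 > 0, so the root lies in [-0.75, -0.6875]

++-++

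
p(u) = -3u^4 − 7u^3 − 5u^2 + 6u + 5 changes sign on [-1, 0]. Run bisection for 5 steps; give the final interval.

midpoint -0.5: p = 1.4375 > 0 → [-1, -0.5]
midpoint -0.75: p = -0.308594 < 0 → [-0.75, -0.5]
midpoint -0.625: p = 0.548096 > 0 → [-0.75, -0.625]
midpoint -0.6875: p = 0.1162 > 0 → [-0.75, -0.6875]
midpoint -0.71875: p = -0.097 < 0 → [-0.71875, -0.6875]

[-0.71875, -0.6875]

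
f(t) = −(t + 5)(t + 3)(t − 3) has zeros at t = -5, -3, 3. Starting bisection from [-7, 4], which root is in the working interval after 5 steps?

f(-1.5) = 23.625 > 0, so the root lies in [-1.5, 4]
f(1.25) = 46.484375 > 0, so the root lies in [1.25, 4]
f(2.625) = 16.083984 > 0, so the root lies in [2.625, 4]
f(3.3125) = -16.3977 < 0, so the root lies in [2.625, 3.3125]
f(2.96875) = 1.4864 > 0, so the root lies in [2.96875, 3.3125]

3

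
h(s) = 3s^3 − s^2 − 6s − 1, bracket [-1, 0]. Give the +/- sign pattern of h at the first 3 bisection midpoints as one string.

++-

m = -0.5, h(m) = 1.375 (+); new bracket [-0.5, 0]
m = -0.25, h(m) = 0.390625 (+); new bracket [-0.25, 0]
m = -0.125, h(m) = -0.271484 (−); new bracket [-0.25, -0.125]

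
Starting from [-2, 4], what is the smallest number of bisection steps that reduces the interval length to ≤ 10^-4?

16

Width after n steps is 6/2^n. Need 2^n ≥ 6/10^-4 = 60000.
2^15 = 32768 < 60000 ≤ 2^16 = 65536, so n = 16.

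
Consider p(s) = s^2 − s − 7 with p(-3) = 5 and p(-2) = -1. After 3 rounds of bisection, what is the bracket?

[-2.25, -2.125]

p(-2.5) = 1.75 > 0, so the root lies in [-2.5, -2]
p(-2.25) = 0.3125 > 0, so the root lies in [-2.25, -2]
p(-2.125) = -0.359375 < 0, so the root lies in [-2.25, -2.125]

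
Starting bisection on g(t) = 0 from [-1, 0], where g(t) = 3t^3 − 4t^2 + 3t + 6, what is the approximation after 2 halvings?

m = -0.5, g(m) = 3.125 (+); new bracket [-1, -0.5]
m = -0.75, g(m) = 0.234375 (+); new bracket [-1, -0.75]

-0.75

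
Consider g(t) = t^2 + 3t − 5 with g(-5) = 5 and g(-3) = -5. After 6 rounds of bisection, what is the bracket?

t = -4 gives g = -1, negative; keep [-5, -4]
t = -4.5 gives g = 1.75, positive; keep [-4.5, -4]
t = -4.25 gives g = 0.3125, positive; keep [-4.25, -4]
t = -4.125 gives g = -0.3594, negative; keep [-4.25, -4.125]
t = -4.1875 gives g = -0.0273, negative; keep [-4.25, -4.1875]
t = -4.21875 gives g = 0.1416, positive; keep [-4.21875, -4.1875]

[-4.21875, -4.1875]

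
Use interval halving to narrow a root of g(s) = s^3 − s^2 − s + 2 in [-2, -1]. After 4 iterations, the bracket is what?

[-1.25, -1.1875]

midpoint -1.5: g = -2.125 < 0 → [-1.5, -1]
midpoint -1.25: g = -0.265625 < 0 → [-1.25, -1]
midpoint -1.125: g = 0.435547 > 0 → [-1.25, -1.125]
midpoint -1.1875: g = 0.1028 > 0 → [-1.25, -1.1875]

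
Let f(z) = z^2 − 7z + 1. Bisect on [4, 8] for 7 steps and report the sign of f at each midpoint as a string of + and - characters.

f(6) = -5 < 0, so the root lies in [6, 8]
f(7) = 1 > 0, so the root lies in [6, 7]
f(6.5) = -2.25 < 0, so the root lies in [6.5, 7]
f(6.75) = -0.6875 < 0, so the root lies in [6.75, 7]
f(6.875) = 0.1406 > 0, so the root lies in [6.75, 6.875]
f(6.8125) = -0.2773 < 0, so the root lies in [6.8125, 6.875]
f(6.84375) = -0.0693 < 0, so the root lies in [6.84375, 6.875]

-+--+--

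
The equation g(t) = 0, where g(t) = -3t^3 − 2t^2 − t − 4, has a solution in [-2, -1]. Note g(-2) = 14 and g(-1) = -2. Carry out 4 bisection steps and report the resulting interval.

[-1.3125, -1.25]

midpoint -1.5: g = 3.125 > 0 → [-1.5, -1]
midpoint -1.25: g = -0.015625 < 0 → [-1.5, -1.25]
midpoint -1.375: g = 1.392578 > 0 → [-1.375, -1.25]
midpoint -1.3125: g = 0.6501 > 0 → [-1.3125, -1.25]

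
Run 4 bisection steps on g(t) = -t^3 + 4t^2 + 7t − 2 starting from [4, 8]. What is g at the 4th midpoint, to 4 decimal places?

0.2969

t = 6 gives g = -32, negative; keep [4, 6]
t = 5 gives g = 8, positive; keep [5, 6]
t = 5.5 gives g = -8.875, negative; keep [5, 5.5]
t = 5.25 gives g = 0.2969, positive; keep [5.25, 5.5]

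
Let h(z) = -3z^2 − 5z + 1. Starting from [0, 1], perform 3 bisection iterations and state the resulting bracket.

m = 0.5, h(m) = -2.25 (−); new bracket [0, 0.5]
m = 0.25, h(m) = -0.4375 (−); new bracket [0, 0.25]
m = 0.125, h(m) = 0.328125 (+); new bracket [0.125, 0.25]

[0.125, 0.25]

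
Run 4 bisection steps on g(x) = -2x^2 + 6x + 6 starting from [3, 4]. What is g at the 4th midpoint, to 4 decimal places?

midpoint 3.5: g = 2.5 > 0 → [3.5, 4]
midpoint 3.75: g = 0.375 > 0 → [3.75, 4]
midpoint 3.875: g = -0.78125 < 0 → [3.75, 3.875]
midpoint 3.8125: g = -0.1953 < 0 → [3.75, 3.8125]

-0.1953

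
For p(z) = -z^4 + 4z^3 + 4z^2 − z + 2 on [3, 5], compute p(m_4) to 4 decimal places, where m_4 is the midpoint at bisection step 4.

m = 4, p(m) = 62 (+); new bracket [4, 5]
m = 4.5, p(m) = 32.9375 (+); new bracket [4.5, 5]
m = 4.75, p(m) = 7.121094 (+); new bracket [4.75, 5]
m = 4.875, p(m) = -9.1877 (−); new bracket [4.75, 4.875]

-9.1877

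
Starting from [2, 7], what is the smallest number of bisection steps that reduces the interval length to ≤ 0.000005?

20

Width after n steps is 5/2^n. Need 2^n ≥ 5/0.000005 = 1000000.
2^19 = 524288 < 1000000 ≤ 2^20 = 1048576, so n = 20.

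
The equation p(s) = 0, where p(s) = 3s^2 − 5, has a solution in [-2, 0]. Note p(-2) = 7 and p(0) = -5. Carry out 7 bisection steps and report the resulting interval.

[-1.296875, -1.28125]

s = -1 gives p = -2, negative; keep [-2, -1]
s = -1.5 gives p = 1.75, positive; keep [-1.5, -1]
s = -1.25 gives p = -0.3125, negative; keep [-1.5, -1.25]
s = -1.375 gives p = 0.6719, positive; keep [-1.375, -1.25]
s = -1.3125 gives p = 0.168, positive; keep [-1.3125, -1.25]
s = -1.28125 gives p = -0.0752, negative; keep [-1.3125, -1.28125]
s = -1.296875 gives p = 0.0457, positive; keep [-1.296875, -1.28125]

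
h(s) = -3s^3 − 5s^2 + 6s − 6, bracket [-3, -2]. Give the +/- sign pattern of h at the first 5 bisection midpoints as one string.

-+--+

s = -2.5 gives h = -5.375, negative; keep [-3, -2.5]
s = -2.75 gives h = 2.078125, positive; keep [-2.75, -2.5]
s = -2.625 gives h = -1.939453, negative; keep [-2.75, -2.625]
s = -2.6875 gives h = -0.0056, negative; keep [-2.75, -2.6875]
s = -2.71875 gives h = 1.0172, positive; keep [-2.71875, -2.6875]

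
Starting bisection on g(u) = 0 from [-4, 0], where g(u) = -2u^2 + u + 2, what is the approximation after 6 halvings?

-0.8125

midpoint -2: g = -8 < 0 → [-2, 0]
midpoint -1: g = -1 < 0 → [-1, 0]
midpoint -0.5: g = 1 > 0 → [-1, -0.5]
midpoint -0.75: g = 0.125 > 0 → [-1, -0.75]
midpoint -0.875: g = -0.4062 < 0 → [-0.875, -0.75]
midpoint -0.8125: g = -0.1328 < 0 → [-0.8125, -0.75]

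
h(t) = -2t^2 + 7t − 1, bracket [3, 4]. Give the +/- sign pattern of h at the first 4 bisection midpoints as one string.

t = 3.5 gives h = -1, negative; keep [3, 3.5]
t = 3.25 gives h = 0.625, positive; keep [3.25, 3.5]
t = 3.375 gives h = -0.15625, negative; keep [3.25, 3.375]
t = 3.3125 gives h = 0.2422, positive; keep [3.3125, 3.375]

-+-+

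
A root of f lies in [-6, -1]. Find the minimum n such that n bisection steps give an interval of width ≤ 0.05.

Width after n steps is 5/2^n. Need 2^n ≥ 5/0.05 = 100.
2^6 = 64 < 100 ≤ 2^7 = 128, so n = 7.

7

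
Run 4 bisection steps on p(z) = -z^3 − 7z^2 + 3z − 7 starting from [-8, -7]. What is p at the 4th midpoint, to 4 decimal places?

p(-7.5) = -1.375 < 0, so the root lies in [-8, -7.5]
p(-7.75) = 14.796875 > 0, so the root lies in [-7.75, -7.5]
p(-7.625) = 6.462891 > 0, so the root lies in [-7.625, -7.5]
p(-7.5625) = 2.4827 > 0, so the root lies in [-7.5625, -7.5]

2.4827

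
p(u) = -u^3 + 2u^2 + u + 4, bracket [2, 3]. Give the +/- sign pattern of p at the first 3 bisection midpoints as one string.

m = 2.5, p(m) = 3.375 (+); new bracket [2.5, 3]
m = 2.75, p(m) = 1.078125 (+); new bracket [2.75, 3]
m = 2.875, p(m) = -0.357422 (−); new bracket [2.75, 2.875]

++-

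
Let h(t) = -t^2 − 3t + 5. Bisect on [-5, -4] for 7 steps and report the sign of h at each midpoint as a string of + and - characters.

--++---

m = -4.5, h(m) = -1.75 (−); new bracket [-4.5, -4]
m = -4.25, h(m) = -0.3125 (−); new bracket [-4.25, -4]
m = -4.125, h(m) = 0.359375 (+); new bracket [-4.25, -4.125]
m = -4.1875, h(m) = 0.0273 (+); new bracket [-4.25, -4.1875]
m = -4.21875, h(m) = -0.1416 (−); new bracket [-4.21875, -4.1875]
m = -4.203125, h(m) = -0.0569 (−); new bracket [-4.203125, -4.1875]
m = -4.1953125, h(m) = -0.0147 (−); new bracket [-4.1953125, -4.1875]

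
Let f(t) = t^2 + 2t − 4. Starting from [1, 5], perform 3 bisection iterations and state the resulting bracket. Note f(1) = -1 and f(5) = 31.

[1, 1.5]

f(3) = 11 > 0, so the root lies in [1, 3]
f(2) = 4 > 0, so the root lies in [1, 2]
f(1.5) = 1.25 > 0, so the root lies in [1, 1.5]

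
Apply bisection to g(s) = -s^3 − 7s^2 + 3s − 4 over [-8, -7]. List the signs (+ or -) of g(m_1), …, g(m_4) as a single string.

+---

s = -7.5 gives g = 1.625, positive; keep [-7.5, -7]
s = -7.25 gives g = -12.609375, negative; keep [-7.5, -7.25]
s = -7.375 gives g = -5.728516, negative; keep [-7.5, -7.375]
s = -7.4375 gives g = -2.1116, negative; keep [-7.5, -7.4375]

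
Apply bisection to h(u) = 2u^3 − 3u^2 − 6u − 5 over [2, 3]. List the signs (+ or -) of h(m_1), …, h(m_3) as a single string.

midpoint 2.5: h = -7.5 < 0 → [2.5, 3]
midpoint 2.75: h = -2.59375 < 0 → [2.75, 3]
midpoint 2.875: h = 0.480469 > 0 → [2.75, 2.875]

--+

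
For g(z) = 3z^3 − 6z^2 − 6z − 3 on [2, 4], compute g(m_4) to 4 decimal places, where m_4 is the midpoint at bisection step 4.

1.4473

midpoint 3: g = 6 > 0 → [2, 3]
midpoint 2.5: g = -8.625 < 0 → [2.5, 3]
midpoint 2.75: g = -2.484375 < 0 → [2.75, 3]
midpoint 2.875: g = 1.4473 > 0 → [2.75, 2.875]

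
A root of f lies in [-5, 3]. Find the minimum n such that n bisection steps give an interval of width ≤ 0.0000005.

Width after n steps is 8/2^n. Need 2^n ≥ 8/0.0000005 = 16000000.
2^23 = 8388608 < 16000000 ≤ 2^24 = 16777216, so n = 24.

24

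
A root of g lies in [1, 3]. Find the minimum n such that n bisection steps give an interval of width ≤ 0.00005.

Width after n steps is 2/2^n. Need 2^n ≥ 2/0.00005 = 40000.
2^15 = 32768 < 40000 ≤ 2^16 = 65536, so n = 16.

16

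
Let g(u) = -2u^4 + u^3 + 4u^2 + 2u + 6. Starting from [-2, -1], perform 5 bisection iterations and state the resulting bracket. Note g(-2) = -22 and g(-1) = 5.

[-1.4375, -1.40625]

u = -1.5 gives g = -1.5, negative; keep [-1.5, -1]
u = -1.25 gives g = 2.914062, positive; keep [-1.5, -1.25]
u = -1.375 gives g = 1.063965, positive; keep [-1.5, -1.375]
u = -1.4375 gives g = -0.1199, negative; keep [-1.4375, -1.375]
u = -1.40625 gives g = 0.4954, positive; keep [-1.4375, -1.40625]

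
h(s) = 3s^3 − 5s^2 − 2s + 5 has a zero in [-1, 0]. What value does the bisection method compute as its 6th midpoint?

-0.953125

s = -0.5 gives h = 4.375, positive; keep [-1, -0.5]
s = -0.75 gives h = 2.421875, positive; keep [-1, -0.75]
s = -0.875 gives h = 0.912109, positive; keep [-1, -0.875]
s = -0.9375 gives h = 0.0085, positive; keep [-1, -0.9375]
s = -0.96875 gives h = -0.4823, negative; keep [-0.96875, -0.9375]
s = -0.953125 gives h = -0.2336, negative; keep [-0.953125, -0.9375]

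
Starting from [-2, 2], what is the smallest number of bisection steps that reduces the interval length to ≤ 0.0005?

13

Width after n steps is 4/2^n. Need 2^n ≥ 4/0.0005 = 8000.
2^12 = 4096 < 8000 ≤ 2^13 = 8192, so n = 13.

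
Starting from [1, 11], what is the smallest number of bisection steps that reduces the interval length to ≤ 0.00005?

18

Width after n steps is 10/2^n. Need 2^n ≥ 10/0.00005 = 200000.
2^17 = 131072 < 200000 ≤ 2^18 = 262144, so n = 18.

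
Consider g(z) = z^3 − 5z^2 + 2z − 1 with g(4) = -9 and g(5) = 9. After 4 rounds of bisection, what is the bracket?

[4.5625, 4.625]

midpoint 4.5: g = -2.125 < 0 → [4.5, 5]
midpoint 4.75: g = 2.859375 > 0 → [4.5, 4.75]
midpoint 4.625: g = 0.228516 > 0 → [4.5, 4.625]
midpoint 4.5625: g = -0.9822 < 0 → [4.5625, 4.625]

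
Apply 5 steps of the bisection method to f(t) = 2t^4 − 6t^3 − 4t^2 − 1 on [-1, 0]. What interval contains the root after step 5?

f(-0.5) = -1.125 < 0, so the root lies in [-1, -0.5]
f(-0.75) = -0.085938 < 0, so the root lies in [-1, -0.75]
f(-0.875) = 1.129395 > 0, so the root lies in [-0.875, -0.75]
f(-0.8125) = 0.4492 > 0, so the root lies in [-0.8125, -0.75]
f(-0.78125) = 0.1647 > 0, so the root lies in [-0.78125, -0.75]

[-0.78125, -0.75]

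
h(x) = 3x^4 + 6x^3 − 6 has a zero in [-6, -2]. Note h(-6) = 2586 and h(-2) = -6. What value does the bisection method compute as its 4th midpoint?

-2.25

midpoint -4: h = 378 > 0 → [-4, -2]
midpoint -3: h = 75 > 0 → [-3, -2]
midpoint -2.5: h = 17.4375 > 0 → [-2.5, -2]
midpoint -2.25: h = 2.543 > 0 → [-2.25, -2]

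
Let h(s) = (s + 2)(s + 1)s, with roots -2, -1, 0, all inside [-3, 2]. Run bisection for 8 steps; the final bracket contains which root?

0

m = -0.5, h(m) = -0.375 (−); new bracket [-0.5, 2]
m = 0.75, h(m) = 3.609375 (+); new bracket [-0.5, 0.75]
m = 0.125, h(m) = 0.298828 (+); new bracket [-0.5, 0.125]
m = -0.1875, h(m) = -0.2761 (−); new bracket [-0.1875, 0.125]
m = -0.03125, h(m) = -0.0596 (−); new bracket [-0.03125, 0.125]
m = 0.046875, h(m) = 0.1004 (+); new bracket [-0.03125, 0.046875]
m = 0.0078125, h(m) = 0.0158 (+); new bracket [-0.03125, 0.0078125]
m = -0.01171875, h(m) = -0.023 (−); new bracket [-0.01171875, 0.0078125]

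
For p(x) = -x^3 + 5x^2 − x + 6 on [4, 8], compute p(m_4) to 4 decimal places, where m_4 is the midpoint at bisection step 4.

-6.1406

p(6) = -36 < 0, so the root lies in [4, 6]
p(5) = 1 > 0, so the root lies in [5, 6]
p(5.5) = -14.625 < 0, so the root lies in [5, 5.5]
p(5.25) = -6.1406 < 0, so the root lies in [5, 5.25]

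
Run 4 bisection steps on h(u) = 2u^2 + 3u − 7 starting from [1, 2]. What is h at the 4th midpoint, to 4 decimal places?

u = 1.5 gives h = 2, positive; keep [1, 1.5]
u = 1.25 gives h = -0.125, negative; keep [1.25, 1.5]
u = 1.375 gives h = 0.90625, positive; keep [1.25, 1.375]
u = 1.3125 gives h = 0.3828, positive; keep [1.25, 1.3125]

0.3828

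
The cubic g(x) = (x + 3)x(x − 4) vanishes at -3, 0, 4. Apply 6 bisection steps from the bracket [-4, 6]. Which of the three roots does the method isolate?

x = 1 gives g = -12, negative; keep [1, 6]
x = 3.5 gives g = -11.375, negative; keep [3.5, 6]
x = 4.75 gives g = 27.609375, positive; keep [3.5, 4.75]
x = 4.125 gives g = 3.6738, positive; keep [3.5, 4.125]
x = 3.8125 gives g = -4.8699, negative; keep [3.8125, 4.125]
x = 3.96875 gives g = -0.8643, negative; keep [3.96875, 4.125]

4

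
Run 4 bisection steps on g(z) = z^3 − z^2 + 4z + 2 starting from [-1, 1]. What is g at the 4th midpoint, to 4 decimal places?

m = 0, g(m) = 2 (+); new bracket [-1, 0]
m = -0.5, g(m) = -0.375 (−); new bracket [-0.5, 0]
m = -0.25, g(m) = 0.921875 (+); new bracket [-0.5, -0.25]
m = -0.375, g(m) = 0.3066 (+); new bracket [-0.5, -0.375]

0.3066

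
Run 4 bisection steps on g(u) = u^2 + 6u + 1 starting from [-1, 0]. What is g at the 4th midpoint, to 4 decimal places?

-0.0898

g(-0.5) = -1.75 < 0, so the root lies in [-0.5, 0]
g(-0.25) = -0.4375 < 0, so the root lies in [-0.25, 0]
g(-0.125) = 0.265625 > 0, so the root lies in [-0.25, -0.125]
g(-0.1875) = -0.0898 < 0, so the root lies in [-0.1875, -0.125]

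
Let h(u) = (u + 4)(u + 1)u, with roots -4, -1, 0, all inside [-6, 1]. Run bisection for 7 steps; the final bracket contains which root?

m = -2.5, h(m) = 5.625 (+); new bracket [-6, -2.5]
m = -4.25, h(m) = -3.453125 (−); new bracket [-4.25, -2.5]
m = -3.375, h(m) = 5.009766 (+); new bracket [-4.25, -3.375]
m = -3.8125, h(m) = 2.0105 (+); new bracket [-4.25, -3.8125]
m = -4.03125, h(m) = -0.3819 (−); new bracket [-4.03125, -3.8125]
m = -3.921875, h(m) = 0.8953 (+); new bracket [-4.03125, -3.921875]
m = -3.9765625, h(m) = 0.2774 (+); new bracket [-4.03125, -3.9765625]

-4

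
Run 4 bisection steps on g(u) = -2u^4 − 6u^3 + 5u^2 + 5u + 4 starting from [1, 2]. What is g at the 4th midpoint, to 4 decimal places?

g(1.5) = -7.625 < 0, so the root lies in [1, 1.5]
g(1.25) = 1.460938 > 0, so the root lies in [1.25, 1.5]
g(1.375) = -2.418457 < 0, so the root lies in [1.25, 1.375]
g(1.3125) = -0.3252 < 0, so the root lies in [1.25, 1.3125]

-0.3252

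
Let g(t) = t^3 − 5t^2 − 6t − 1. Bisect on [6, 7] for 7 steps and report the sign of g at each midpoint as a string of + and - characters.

g(6.5) = 23.375 > 0, so the root lies in [6, 6.5]
g(6.25) = 10.328125 > 0, so the root lies in [6, 6.25]
g(6.125) = 4.455078 > 0, so the root lies in [6, 6.125]
g(6.0625) = 1.676 > 0, so the root lies in [6, 6.0625]
g(6.03125) = 0.3252 > 0, so the root lies in [6, 6.03125]
g(6.015625) = -0.3406 < 0, so the root lies in [6.015625, 6.03125]
g(6.0234375) = -0.0085 < 0, so the root lies in [6.0234375, 6.03125]

+++++--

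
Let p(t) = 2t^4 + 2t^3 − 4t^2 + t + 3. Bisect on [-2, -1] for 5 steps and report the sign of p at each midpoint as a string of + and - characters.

midpoint -1.5: p = -4.125 < 0 → [-2, -1.5]
midpoint -1.75: p = -2.960938 < 0 → [-2, -1.75]
midpoint -1.875: p = -1.401855 < 0 → [-2, -1.875]
midpoint -1.9375: p = -0.3159 < 0 → [-2, -1.9375]
midpoint -1.96875: p = 0.3121 > 0 → [-1.96875, -1.9375]

----+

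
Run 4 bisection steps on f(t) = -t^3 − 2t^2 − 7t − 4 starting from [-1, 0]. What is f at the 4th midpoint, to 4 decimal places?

m = -0.5, f(m) = -0.875 (−); new bracket [-1, -0.5]
m = -0.75, f(m) = 0.546875 (+); new bracket [-0.75, -0.5]
m = -0.625, f(m) = -0.162109 (−); new bracket [-0.75, -0.625]
m = -0.6875, f(m) = 0.1921 (+); new bracket [-0.6875, -0.625]

0.1921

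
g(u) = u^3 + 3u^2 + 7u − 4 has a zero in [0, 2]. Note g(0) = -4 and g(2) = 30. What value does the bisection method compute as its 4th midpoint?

0.375

m = 1, g(m) = 7 (+); new bracket [0, 1]
m = 0.5, g(m) = 0.375 (+); new bracket [0, 0.5]
m = 0.25, g(m) = -2.046875 (−); new bracket [0.25, 0.5]
m = 0.375, g(m) = -0.9004 (−); new bracket [0.375, 0.5]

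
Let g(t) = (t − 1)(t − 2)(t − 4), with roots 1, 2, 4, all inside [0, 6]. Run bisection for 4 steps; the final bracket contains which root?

4

g(3) = -2 < 0, so the root lies in [3, 6]
g(4.5) = 4.375 > 0, so the root lies in [3, 4.5]
g(3.75) = -1.203125 < 0, so the root lies in [3.75, 4.5]
g(4.125) = 0.8301 > 0, so the root lies in [3.75, 4.125]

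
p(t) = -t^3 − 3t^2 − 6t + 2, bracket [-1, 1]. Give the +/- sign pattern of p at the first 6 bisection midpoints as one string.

p(0) = 2 > 0, so the root lies in [0, 1]
p(0.5) = -1.875 < 0, so the root lies in [0, 0.5]
p(0.25) = 0.296875 > 0, so the root lies in [0.25, 0.5]
p(0.375) = -0.7246 < 0, so the root lies in [0.25, 0.375]
p(0.3125) = -0.1985 < 0, so the root lies in [0.25, 0.3125]
p(0.28125) = 0.0529 > 0, so the root lies in [0.28125, 0.3125]

+-+--+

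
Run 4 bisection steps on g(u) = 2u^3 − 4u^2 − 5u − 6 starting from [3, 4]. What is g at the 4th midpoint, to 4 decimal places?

g(3.5) = 13.25 > 0, so the root lies in [3, 3.5]
g(3.25) = 4.15625 > 0, so the root lies in [3, 3.25]
g(3.125) = 0.347656 > 0, so the root lies in [3, 3.125]
g(3.0625) = -1.3823 < 0, so the root lies in [3.0625, 3.125]

-1.3823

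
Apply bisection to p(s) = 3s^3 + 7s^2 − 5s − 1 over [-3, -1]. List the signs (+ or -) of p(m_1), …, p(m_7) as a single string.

midpoint -2: p = 13 > 0 → [-3, -2]
midpoint -2.5: p = 8.375 > 0 → [-3, -2.5]
midpoint -2.75: p = 3.296875 > 0 → [-3, -2.75]
midpoint -2.875: p = -0.0566 < 0 → [-2.875, -2.75]
midpoint -2.8125: p = 1.6917 > 0 → [-2.875, -2.8125]
midpoint -2.84375: p = 0.8357 > 0 → [-2.875, -2.84375]
midpoint -2.859375: p = 0.3941 > 0 → [-2.875, -2.859375]

+++-+++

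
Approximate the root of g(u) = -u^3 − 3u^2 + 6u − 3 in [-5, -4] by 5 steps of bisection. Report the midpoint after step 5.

midpoint -4.5: g = 0.375 > 0 → [-4.5, -4]
midpoint -4.25: g = -5.921875 < 0 → [-4.5, -4.25]
midpoint -4.375: g = -2.931641 < 0 → [-4.5, -4.375]
midpoint -4.4375: g = -1.3186 < 0 → [-4.5, -4.4375]
midpoint -4.46875: g = -0.482 < 0 → [-4.5, -4.46875]

-4.46875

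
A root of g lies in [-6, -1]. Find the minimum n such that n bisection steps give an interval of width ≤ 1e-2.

Width after n steps is 5/2^n. Need 2^n ≥ 5/1e-2 = 500.
2^8 = 256 < 500 ≤ 2^9 = 512, so n = 9.

9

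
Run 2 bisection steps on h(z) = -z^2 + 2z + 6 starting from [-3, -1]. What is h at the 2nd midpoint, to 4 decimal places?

0.7500

midpoint -2: h = -2 < 0 → [-2, -1]
midpoint -1.5: h = 0.75 > 0 → [-2, -1.5]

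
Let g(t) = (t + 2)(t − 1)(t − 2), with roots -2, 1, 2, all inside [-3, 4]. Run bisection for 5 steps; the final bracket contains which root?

-2

t = 0.5 gives g = 1.875, positive; keep [-3, 0.5]
t = -1.25 gives g = 5.484375, positive; keep [-3, -1.25]
t = -2.125 gives g = -1.611328, negative; keep [-2.125, -1.25]
t = -1.6875 gives g = 3.0969, positive; keep [-2.125, -1.6875]
t = -1.90625 gives g = 1.0643, positive; keep [-2.125, -1.90625]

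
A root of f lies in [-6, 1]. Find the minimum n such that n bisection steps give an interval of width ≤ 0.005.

11

Width after n steps is 7/2^n. Need 2^n ≥ 7/0.005 = 1400.
2^10 = 1024 < 1400 ≤ 2^11 = 2048, so n = 11.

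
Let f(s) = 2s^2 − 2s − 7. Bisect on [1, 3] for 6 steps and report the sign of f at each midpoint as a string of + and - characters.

-+--+-

s = 2 gives f = -3, negative; keep [2, 3]
s = 2.5 gives f = 0.5, positive; keep [2, 2.5]
s = 2.25 gives f = -1.375, negative; keep [2.25, 2.5]
s = 2.375 gives f = -0.4688, negative; keep [2.375, 2.5]
s = 2.4375 gives f = 0.0078, positive; keep [2.375, 2.4375]
s = 2.40625 gives f = -0.2324, negative; keep [2.40625, 2.4375]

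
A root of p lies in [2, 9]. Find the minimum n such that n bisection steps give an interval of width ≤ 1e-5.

Width after n steps is 7/2^n. Need 2^n ≥ 7/1e-5 = 700000.
2^19 = 524288 < 700000 ≤ 2^20 = 1048576, so n = 20.

20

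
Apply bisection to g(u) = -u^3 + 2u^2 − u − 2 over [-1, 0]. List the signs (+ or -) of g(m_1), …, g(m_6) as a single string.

-+--++

midpoint -0.5: g = -0.875 < 0 → [-1, -0.5]
midpoint -0.75: g = 0.296875 > 0 → [-0.75, -0.5]
midpoint -0.625: g = -0.349609 < 0 → [-0.75, -0.625]
midpoint -0.6875: g = -0.0422 < 0 → [-0.75, -0.6875]
midpoint -0.71875: g = 0.1233 > 0 → [-0.71875, -0.6875]
midpoint -0.703125: g = 0.0395 > 0 → [-0.703125, -0.6875]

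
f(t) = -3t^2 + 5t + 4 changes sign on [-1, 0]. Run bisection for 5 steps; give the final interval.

t = -0.5 gives f = 0.75, positive; keep [-1, -0.5]
t = -0.75 gives f = -1.4375, negative; keep [-0.75, -0.5]
t = -0.625 gives f = -0.296875, negative; keep [-0.625, -0.5]
t = -0.5625 gives f = 0.2383, positive; keep [-0.625, -0.5625]
t = -0.59375 gives f = -0.0264, negative; keep [-0.59375, -0.5625]

[-0.59375, -0.5625]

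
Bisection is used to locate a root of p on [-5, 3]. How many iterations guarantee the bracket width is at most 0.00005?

Width after n steps is 8/2^n. Need 2^n ≥ 8/0.00005 = 160000.
2^17 = 131072 < 160000 ≤ 2^18 = 262144, so n = 18.

18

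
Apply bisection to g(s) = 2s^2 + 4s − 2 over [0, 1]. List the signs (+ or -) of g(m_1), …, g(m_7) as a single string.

+--+-+-

m = 0.5, g(m) = 0.5 (+); new bracket [0, 0.5]
m = 0.25, g(m) = -0.875 (−); new bracket [0.25, 0.5]
m = 0.375, g(m) = -0.21875 (−); new bracket [0.375, 0.5]
m = 0.4375, g(m) = 0.1328 (+); new bracket [0.375, 0.4375]
m = 0.40625, g(m) = -0.0449 (−); new bracket [0.40625, 0.4375]
m = 0.421875, g(m) = 0.0435 (+); new bracket [0.40625, 0.421875]
m = 0.4140625, g(m) = -0.0009 (−); new bracket [0.4140625, 0.421875]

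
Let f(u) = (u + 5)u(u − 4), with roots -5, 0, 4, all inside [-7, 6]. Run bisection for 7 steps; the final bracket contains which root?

u = -0.5 gives f = 10.125, positive; keep [-7, -0.5]
u = -3.75 gives f = 36.328125, positive; keep [-7, -3.75]
u = -5.375 gives f = -18.896484, negative; keep [-5.375, -3.75]
u = -4.5625 gives f = 17.0916, positive; keep [-5.375, -4.5625]
u = -4.96875 gives f = 1.3926, positive; keep [-5.375, -4.96875]
u = -5.171875 gives f = -8.153, negative; keep [-5.171875, -4.96875]
u = -5.0703125 gives f = -3.2336, negative; keep [-5.0703125, -4.96875]

-5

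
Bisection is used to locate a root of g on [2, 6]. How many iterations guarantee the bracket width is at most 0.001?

12

Width after n steps is 4/2^n. Need 2^n ≥ 4/0.001 = 4000.
2^11 = 2048 < 4000 ≤ 2^12 = 4096, so n = 12.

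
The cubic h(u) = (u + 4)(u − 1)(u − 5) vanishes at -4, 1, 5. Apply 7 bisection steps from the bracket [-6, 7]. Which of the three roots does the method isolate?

m = 0.5, h(m) = 10.125 (+); new bracket [-6, 0.5]
m = -2.75, h(m) = 36.328125 (+); new bracket [-6, -2.75]
m = -4.375, h(m) = -18.896484 (−); new bracket [-4.375, -2.75]
m = -3.5625, h(m) = 17.0916 (+); new bracket [-4.375, -3.5625]
m = -3.96875, h(m) = 1.3926 (+); new bracket [-4.375, -3.96875]
m = -4.171875, h(m) = -8.153 (−); new bracket [-4.171875, -3.96875]
m = -4.0703125, h(m) = -3.2336 (−); new bracket [-4.0703125, -3.96875]

-4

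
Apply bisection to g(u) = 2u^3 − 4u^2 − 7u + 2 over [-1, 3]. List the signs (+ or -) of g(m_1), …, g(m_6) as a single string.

-+-+--

g(1) = -7 < 0, so the root lies in [-1, 1]
g(0) = 2 > 0, so the root lies in [0, 1]
g(0.5) = -2.25 < 0, so the root lies in [0, 0.5]
g(0.25) = 0.0312 > 0, so the root lies in [0.25, 0.5]
g(0.375) = -1.082 < 0, so the root lies in [0.25, 0.375]
g(0.3125) = -0.5171 < 0, so the root lies in [0.25, 0.3125]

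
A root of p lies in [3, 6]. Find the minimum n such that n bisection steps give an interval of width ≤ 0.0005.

Width after n steps is 3/2^n. Need 2^n ≥ 3/0.0005 = 6000.
2^12 = 4096 < 6000 ≤ 2^13 = 8192, so n = 13.

13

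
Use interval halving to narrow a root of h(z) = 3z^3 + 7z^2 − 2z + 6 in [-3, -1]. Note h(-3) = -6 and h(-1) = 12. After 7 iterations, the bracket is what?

m = -2, h(m) = 14 (+); new bracket [-3, -2]
m = -2.5, h(m) = 7.875 (+); new bracket [-3, -2.5]
m = -2.75, h(m) = 2.046875 (+); new bracket [-3, -2.75]
m = -2.875, h(m) = -1.6816 (−); new bracket [-2.875, -2.75]
m = -2.8125, h(m) = 0.2542 (+); new bracket [-2.875, -2.8125]
m = -2.84375, h(m) = -0.6956 (−); new bracket [-2.84375, -2.8125]
m = -2.828125, h(m) = -0.2162 (−); new bracket [-2.828125, -2.8125]

[-2.828125, -2.8125]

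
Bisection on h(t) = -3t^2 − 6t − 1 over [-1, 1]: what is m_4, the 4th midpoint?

midpoint 0: h = -1 < 0 → [-1, 0]
midpoint -0.5: h = 1.25 > 0 → [-0.5, 0]
midpoint -0.25: h = 0.3125 > 0 → [-0.25, 0]
midpoint -0.125: h = -0.2969 < 0 → [-0.25, -0.125]

-0.125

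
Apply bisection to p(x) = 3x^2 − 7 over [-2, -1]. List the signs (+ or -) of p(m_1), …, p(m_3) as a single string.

x = -1.5 gives p = -0.25, negative; keep [-2, -1.5]
x = -1.75 gives p = 2.1875, positive; keep [-1.75, -1.5]
x = -1.625 gives p = 0.921875, positive; keep [-1.625, -1.5]

-++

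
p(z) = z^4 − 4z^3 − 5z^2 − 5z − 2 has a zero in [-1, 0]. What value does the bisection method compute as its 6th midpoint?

-0.546875

p(-0.5) = -0.1875 < 0, so the root lies in [-1, -0.5]
p(-0.75) = 0.941406 > 0, so the root lies in [-0.75, -0.5]
p(-0.625) = 0.301025 > 0, so the root lies in [-0.625, -0.5]
p(-0.5625) = 0.0425 > 0, so the root lies in [-0.5625, -0.5]
p(-0.53125) = -0.0755 < 0, so the root lies in [-0.5625, -0.53125]
p(-0.546875) = -0.0173 < 0, so the root lies in [-0.5625, -0.546875]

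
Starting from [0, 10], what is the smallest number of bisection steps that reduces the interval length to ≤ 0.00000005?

Width after n steps is 10/2^n. Need 2^n ≥ 10/0.00000005 = 200000000.
2^27 = 134217728 < 200000000 ≤ 2^28 = 268435456, so n = 28.

28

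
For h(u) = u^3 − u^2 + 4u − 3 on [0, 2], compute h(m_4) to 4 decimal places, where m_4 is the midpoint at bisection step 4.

midpoint 1: h = 1 > 0 → [0, 1]
midpoint 0.5: h = -1.125 < 0 → [0.5, 1]
midpoint 0.75: h = -0.140625 < 0 → [0.75, 1]
midpoint 0.875: h = 0.4043 > 0 → [0.75, 0.875]

0.4043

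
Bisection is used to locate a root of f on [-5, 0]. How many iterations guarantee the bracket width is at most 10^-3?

13

Width after n steps is 5/2^n. Need 2^n ≥ 5/10^-3 = 5000.
2^12 = 4096 < 5000 ≤ 2^13 = 8192, so n = 13.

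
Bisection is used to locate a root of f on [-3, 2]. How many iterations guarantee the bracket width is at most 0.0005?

Width after n steps is 5/2^n. Need 2^n ≥ 5/0.0005 = 10000.
2^13 = 8192 < 10000 ≤ 2^14 = 16384, so n = 14.

14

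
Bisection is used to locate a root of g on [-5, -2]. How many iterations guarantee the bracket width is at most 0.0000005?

23

Width after n steps is 3/2^n. Need 2^n ≥ 3/0.0000005 = 6000000.
2^22 = 4194304 < 6000000 ≤ 2^23 = 8388608, so n = 23.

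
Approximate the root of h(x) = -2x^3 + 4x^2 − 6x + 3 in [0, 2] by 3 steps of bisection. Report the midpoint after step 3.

0.75

m = 1, h(m) = -1 (−); new bracket [0, 1]
m = 0.5, h(m) = 0.75 (+); new bracket [0.5, 1]
m = 0.75, h(m) = -0.09375 (−); new bracket [0.5, 0.75]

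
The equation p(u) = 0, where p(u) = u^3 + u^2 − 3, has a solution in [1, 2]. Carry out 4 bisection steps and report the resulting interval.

m = 1.5, p(m) = 2.625 (+); new bracket [1, 1.5]
m = 1.25, p(m) = 0.515625 (+); new bracket [1, 1.25]
m = 1.125, p(m) = -0.310547 (−); new bracket [1.125, 1.25]
m = 1.1875, p(m) = 0.0847 (+); new bracket [1.125, 1.1875]

[1.125, 1.1875]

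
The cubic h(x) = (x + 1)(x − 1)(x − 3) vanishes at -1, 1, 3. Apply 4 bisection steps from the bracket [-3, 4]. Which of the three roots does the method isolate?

midpoint 0.5: h = 1.875 > 0 → [-3, 0.5]
midpoint -1.25: h = -2.390625 < 0 → [-1.25, 0.5]
midpoint -0.375: h = 2.900391 > 0 → [-1.25, -0.375]
midpoint -0.8125: h = 1.2957 > 0 → [-1.25, -0.8125]

-1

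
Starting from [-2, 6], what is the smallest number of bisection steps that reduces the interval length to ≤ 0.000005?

Width after n steps is 8/2^n. Need 2^n ≥ 8/0.000005 = 1600000.
2^20 = 1048576 < 1600000 ≤ 2^21 = 2097152, so n = 21.

21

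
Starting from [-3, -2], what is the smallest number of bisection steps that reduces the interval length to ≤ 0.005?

8

Width after n steps is 1/2^n. Need 2^n ≥ 1/0.005 = 200.
2^7 = 128 < 200 ≤ 2^8 = 256, so n = 8.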